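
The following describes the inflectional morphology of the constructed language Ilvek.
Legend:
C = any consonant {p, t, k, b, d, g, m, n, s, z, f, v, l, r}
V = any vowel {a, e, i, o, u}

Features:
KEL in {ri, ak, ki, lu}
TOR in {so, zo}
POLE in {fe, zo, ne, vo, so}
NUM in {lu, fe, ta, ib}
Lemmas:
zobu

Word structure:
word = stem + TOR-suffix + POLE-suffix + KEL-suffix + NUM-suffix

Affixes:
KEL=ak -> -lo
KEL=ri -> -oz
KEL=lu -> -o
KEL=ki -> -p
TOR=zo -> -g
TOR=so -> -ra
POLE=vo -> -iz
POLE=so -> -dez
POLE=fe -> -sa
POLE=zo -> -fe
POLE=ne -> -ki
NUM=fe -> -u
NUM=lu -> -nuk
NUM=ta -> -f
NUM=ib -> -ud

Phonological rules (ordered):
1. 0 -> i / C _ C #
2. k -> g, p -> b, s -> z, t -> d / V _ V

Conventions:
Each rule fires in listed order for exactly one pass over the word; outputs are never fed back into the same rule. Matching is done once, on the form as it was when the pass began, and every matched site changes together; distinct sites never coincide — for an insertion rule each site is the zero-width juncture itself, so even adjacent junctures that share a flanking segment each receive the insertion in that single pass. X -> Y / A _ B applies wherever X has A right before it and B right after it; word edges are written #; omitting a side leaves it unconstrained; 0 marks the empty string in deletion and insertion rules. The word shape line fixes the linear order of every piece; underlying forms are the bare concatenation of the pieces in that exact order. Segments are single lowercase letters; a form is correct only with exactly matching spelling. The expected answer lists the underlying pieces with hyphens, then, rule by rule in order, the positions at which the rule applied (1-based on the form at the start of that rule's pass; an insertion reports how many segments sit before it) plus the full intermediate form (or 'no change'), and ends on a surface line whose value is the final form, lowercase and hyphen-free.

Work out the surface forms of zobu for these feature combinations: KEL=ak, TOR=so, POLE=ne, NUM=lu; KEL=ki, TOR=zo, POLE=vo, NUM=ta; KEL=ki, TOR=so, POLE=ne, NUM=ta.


cell KEL=ak, TOR=so, POLE=ne, NUM=lu:
underlying: zobu-ra-ki-lo-nuk
1. 0 -> i / C _ C #: no change
2. k -> g, p -> b, s -> z, t -> d / V _ V: fires at position(s) 7: zoburagilonuk
surface: zoburagilonuk

cell KEL=ki, TOR=zo, POLE=vo, NUM=ta:
underlying: zobu-g-iz-p-f
1. 0 -> i / C _ C #: inserts after position(s) 8: zobugizpif
2. k -> g, p -> b, s -> z, t -> d / V _ V: no change
surface: zobugizpif

cell KEL=ki, TOR=so, POLE=ne, NUM=ta:
underlying: zobu-ra-ki-p-f
1. 0 -> i / C _ C #: inserts after position(s) 9: zoburakipif
2. k -> g, p -> b, s -> z, t -> d / V _ V: fires at position(s) 7, 9: zoburagibif
surface: zoburagibif


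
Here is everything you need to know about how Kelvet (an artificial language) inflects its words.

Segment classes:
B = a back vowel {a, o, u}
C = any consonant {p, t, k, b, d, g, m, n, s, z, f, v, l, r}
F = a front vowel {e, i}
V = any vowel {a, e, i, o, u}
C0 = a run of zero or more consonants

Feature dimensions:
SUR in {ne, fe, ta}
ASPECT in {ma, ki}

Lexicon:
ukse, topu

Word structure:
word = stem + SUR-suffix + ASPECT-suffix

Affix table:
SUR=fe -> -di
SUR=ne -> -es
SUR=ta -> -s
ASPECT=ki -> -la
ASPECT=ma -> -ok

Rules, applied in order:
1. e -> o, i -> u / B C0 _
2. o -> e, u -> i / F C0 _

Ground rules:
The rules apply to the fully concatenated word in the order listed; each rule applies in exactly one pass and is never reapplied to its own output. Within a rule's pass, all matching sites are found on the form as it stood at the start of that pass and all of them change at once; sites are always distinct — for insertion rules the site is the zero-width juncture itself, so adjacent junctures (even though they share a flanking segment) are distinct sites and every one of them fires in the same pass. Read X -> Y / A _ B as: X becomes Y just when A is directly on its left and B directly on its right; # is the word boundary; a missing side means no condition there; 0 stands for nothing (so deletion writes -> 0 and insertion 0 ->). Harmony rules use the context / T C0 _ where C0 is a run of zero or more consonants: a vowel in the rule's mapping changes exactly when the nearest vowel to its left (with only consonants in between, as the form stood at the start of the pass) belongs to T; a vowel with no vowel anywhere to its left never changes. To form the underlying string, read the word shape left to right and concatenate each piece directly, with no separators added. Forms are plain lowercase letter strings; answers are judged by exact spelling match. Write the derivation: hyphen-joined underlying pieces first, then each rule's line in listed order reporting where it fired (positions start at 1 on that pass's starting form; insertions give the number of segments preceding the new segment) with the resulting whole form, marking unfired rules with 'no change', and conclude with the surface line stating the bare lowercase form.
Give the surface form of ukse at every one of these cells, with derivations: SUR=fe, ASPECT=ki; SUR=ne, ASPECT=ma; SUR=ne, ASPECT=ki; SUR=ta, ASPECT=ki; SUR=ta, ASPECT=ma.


cell SUR=fe, ASPECT=ki:
underlying: ukse-di-la
1. e -> o, i -> u / B C0 _: fires at position(s) 4: uksodila
2. o -> e, u -> i / F C0 _: no change
surface: uksodila

cell SUR=ne, ASPECT=ma:
underlying: ukse-es-ok
1. e -> o, i -> u / B C0 _: fires at position(s) 4: uksoesok
2. o -> e, u -> i / F C0 _: fires at position(s) 7: uksoesek
surface: uksoesek

cell SUR=ne, ASPECT=ki:
underlying: ukse-es-la
1. e -> o, i -> u / B C0 _: fires at position(s) 4: uksoesla
2. o -> e, u -> i / F C0 _: no change
surface: uksoesla

cell SUR=ta, ASPECT=ki:
underlying: ukse-s-la
1. e -> o, i -> u / B C0 _: fires at position(s) 4: uksosla
2. o -> e, u -> i / F C0 _: no change
surface: uksosla

cell SUR=ta, ASPECT=ma:
underlying: ukse-s-ok
1. e -> o, i -> u / B C0 _: fires at position(s) 4: uksosok
2. o -> e, u -> i / F C0 _: no change
surface: uksosok


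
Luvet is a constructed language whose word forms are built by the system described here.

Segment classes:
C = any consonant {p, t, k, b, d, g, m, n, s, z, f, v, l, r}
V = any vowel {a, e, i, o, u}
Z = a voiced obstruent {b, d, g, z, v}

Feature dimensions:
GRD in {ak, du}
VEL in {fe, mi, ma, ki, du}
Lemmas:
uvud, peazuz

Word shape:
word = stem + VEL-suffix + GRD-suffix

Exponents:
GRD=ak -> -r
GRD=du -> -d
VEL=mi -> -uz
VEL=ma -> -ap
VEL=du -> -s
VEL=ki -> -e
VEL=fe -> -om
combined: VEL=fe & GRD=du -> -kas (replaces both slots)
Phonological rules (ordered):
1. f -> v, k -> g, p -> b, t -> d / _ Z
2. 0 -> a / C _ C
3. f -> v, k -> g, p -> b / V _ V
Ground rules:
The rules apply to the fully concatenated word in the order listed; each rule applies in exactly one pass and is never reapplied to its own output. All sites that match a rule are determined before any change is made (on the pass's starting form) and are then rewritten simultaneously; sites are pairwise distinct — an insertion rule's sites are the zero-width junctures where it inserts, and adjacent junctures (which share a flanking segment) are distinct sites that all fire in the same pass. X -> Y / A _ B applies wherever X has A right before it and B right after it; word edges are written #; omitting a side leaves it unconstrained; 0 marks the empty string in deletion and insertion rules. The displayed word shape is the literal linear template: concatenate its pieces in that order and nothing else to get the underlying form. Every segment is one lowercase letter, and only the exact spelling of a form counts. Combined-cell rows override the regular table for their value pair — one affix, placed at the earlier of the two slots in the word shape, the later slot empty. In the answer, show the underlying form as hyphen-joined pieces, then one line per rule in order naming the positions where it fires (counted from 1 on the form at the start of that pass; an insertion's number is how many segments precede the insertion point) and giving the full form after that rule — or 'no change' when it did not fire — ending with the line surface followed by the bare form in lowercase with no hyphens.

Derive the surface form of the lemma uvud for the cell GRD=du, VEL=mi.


underlying: uvud-uz-d
1. f -> v, k -> g, p -> b, t -> d / _ Z: no change
2. 0 -> a / C _ C: inserts after position(s) 6: uvuduzad
3. f -> v, k -> g, p -> b / V _ V: no change
surface: uvuduzad


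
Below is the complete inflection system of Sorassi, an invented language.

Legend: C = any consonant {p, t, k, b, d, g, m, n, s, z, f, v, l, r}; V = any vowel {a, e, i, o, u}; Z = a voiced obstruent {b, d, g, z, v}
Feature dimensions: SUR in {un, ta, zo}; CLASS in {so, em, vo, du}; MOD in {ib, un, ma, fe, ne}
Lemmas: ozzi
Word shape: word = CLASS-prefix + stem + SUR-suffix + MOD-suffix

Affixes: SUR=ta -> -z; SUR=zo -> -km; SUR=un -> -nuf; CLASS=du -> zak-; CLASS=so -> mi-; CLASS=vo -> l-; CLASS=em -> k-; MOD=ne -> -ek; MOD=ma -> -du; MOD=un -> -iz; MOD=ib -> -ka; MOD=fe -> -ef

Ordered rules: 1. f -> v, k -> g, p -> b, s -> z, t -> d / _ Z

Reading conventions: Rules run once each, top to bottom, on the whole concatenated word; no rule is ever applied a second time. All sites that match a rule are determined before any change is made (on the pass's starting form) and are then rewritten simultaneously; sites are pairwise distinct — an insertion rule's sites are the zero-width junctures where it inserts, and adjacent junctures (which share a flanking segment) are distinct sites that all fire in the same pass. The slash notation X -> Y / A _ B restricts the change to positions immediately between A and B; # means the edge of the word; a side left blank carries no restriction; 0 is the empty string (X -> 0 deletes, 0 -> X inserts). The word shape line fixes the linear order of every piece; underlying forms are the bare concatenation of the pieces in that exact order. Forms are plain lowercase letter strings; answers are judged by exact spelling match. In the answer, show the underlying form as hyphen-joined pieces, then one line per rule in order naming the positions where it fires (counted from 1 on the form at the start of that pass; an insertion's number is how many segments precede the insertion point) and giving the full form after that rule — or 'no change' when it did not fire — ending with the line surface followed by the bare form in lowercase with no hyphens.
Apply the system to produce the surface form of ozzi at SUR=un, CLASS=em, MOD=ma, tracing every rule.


underlying: k-ozzi-nuf-du
1. f -> v, k -> g, p -> b, s -> z, t -> d / _ Z: fires at position(s) 8: kozzinuvdu
surface: kozzinuvdu


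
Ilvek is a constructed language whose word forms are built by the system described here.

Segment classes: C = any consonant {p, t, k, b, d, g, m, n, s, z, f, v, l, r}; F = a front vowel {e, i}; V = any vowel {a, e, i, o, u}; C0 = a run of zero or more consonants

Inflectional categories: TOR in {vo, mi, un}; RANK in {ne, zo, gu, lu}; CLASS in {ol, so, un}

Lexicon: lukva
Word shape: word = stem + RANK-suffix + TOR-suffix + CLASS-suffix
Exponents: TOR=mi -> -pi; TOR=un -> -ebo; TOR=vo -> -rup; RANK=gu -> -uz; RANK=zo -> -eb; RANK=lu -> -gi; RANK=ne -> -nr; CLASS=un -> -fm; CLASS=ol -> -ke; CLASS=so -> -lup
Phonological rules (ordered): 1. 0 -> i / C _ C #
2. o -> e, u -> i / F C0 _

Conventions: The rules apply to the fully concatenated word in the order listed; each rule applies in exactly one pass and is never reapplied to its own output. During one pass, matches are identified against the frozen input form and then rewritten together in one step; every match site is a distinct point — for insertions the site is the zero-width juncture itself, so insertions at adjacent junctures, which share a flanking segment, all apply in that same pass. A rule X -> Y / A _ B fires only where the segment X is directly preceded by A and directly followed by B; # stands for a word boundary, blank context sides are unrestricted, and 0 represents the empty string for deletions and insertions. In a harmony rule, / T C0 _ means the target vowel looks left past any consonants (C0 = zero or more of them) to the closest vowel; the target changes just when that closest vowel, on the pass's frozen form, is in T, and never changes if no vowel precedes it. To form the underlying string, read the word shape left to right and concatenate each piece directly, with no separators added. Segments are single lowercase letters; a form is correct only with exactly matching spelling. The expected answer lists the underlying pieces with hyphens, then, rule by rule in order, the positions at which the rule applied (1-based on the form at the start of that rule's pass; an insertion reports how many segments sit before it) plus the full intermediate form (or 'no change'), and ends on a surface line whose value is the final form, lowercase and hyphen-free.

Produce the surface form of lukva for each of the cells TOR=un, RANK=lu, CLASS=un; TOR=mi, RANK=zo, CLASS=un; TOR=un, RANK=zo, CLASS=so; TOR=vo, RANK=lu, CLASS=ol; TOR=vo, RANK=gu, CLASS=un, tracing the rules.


cell TOR=un, RANK=lu, CLASS=un:
underlying: lukva-gi-ebo-fm
1. 0 -> i / C _ C #: inserts after position(s) 11: lukvagiebofim
2. o -> e, u -> i / F C0 _: fires at position(s) 10: lukvagiebefim
surface: lukvagiebefim

cell TOR=mi, RANK=zo, CLASS=un:
underlying: lukva-eb-pi-fm
1. 0 -> i / C _ C #: inserts after position(s) 10: lukvaebpifim
2. o -> e, u -> i / F C0 _: no change
surface: lukvaebpifim

cell TOR=un, RANK=zo, CLASS=so:
underlying: lukva-eb-ebo-lup
1. 0 -> i / C _ C #: no change
2. o -> e, u -> i / F C0 _: fires at position(s) 10: lukvaebebelup
surface: lukvaebebelup

cell TOR=vo, RANK=lu, CLASS=ol:
underlying: lukva-gi-rup-ke
1. 0 -> i / C _ C #: no change
2. o -> e, u -> i / F C0 _: fires at position(s) 9: lukvagiripke
surface: lukvagiripke

cell TOR=vo, RANK=gu, CLASS=un:
underlying: lukva-uz-rup-fm
1. 0 -> i / C _ C #: inserts after position(s) 11: lukvauzrupfim
2. o -> e, u -> i / F C0 _: no change
surface: lukvauzrupfim


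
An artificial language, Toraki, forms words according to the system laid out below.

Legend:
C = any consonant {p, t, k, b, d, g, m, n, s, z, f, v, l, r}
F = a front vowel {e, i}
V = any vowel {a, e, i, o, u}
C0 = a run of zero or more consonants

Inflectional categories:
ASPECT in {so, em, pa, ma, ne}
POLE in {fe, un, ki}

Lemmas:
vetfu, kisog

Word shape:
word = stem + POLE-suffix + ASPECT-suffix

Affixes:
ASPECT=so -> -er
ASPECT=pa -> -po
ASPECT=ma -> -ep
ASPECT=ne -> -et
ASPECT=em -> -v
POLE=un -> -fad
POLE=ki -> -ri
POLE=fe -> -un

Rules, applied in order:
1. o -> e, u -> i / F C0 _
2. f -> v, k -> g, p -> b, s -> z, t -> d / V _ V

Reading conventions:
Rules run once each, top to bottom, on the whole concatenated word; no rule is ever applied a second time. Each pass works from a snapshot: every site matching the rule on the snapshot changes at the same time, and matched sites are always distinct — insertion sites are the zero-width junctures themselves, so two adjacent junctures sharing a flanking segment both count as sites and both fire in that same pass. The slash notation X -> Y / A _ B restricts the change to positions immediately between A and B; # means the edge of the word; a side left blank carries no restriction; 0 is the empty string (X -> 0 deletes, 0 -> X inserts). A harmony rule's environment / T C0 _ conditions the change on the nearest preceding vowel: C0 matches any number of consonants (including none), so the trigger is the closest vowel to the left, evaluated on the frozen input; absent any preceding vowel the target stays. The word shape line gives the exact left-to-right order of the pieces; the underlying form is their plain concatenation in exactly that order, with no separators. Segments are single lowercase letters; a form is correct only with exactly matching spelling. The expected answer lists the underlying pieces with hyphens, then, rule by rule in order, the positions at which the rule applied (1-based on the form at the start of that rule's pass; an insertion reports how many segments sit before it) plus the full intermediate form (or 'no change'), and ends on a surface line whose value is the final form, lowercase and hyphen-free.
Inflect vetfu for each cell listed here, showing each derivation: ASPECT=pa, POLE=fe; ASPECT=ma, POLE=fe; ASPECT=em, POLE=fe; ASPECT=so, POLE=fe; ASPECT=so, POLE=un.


cell ASPECT=pa, POLE=fe:
underlying: vetfu-un-po
1. o -> e, u -> i / F C0 _: fires at position(s) 5: vetfiunpo
2. f -> v, k -> g, p -> b, s -> z, t -> d / V _ V: no change
surface: vetfiunpo

cell ASPECT=ma, POLE=fe:
underlying: vetfu-un-ep
1. o -> e, u -> i / F C0 _: fires at position(s) 5: vetfiunep
2. f -> v, k -> g, p -> b, s -> z, t -> d / V _ V: no change
surface: vetfiunep

cell ASPECT=em, POLE=fe:
underlying: vetfu-un-v
1. o -> e, u -> i / F C0 _: fires at position(s) 5: vetfiunv
2. f -> v, k -> g, p -> b, s -> z, t -> d / V _ V: no change
surface: vetfiunv

cell ASPECT=so, POLE=fe:
underlying: vetfu-un-er
1. o -> e, u -> i / F C0 _: fires at position(s) 5: vetfiuner
2. f -> v, k -> g, p -> b, s -> z, t -> d / V _ V: no change
surface: vetfiuner

cell ASPECT=so, POLE=un:
underlying: vetfu-fad-er
1. o -> e, u -> i / F C0 _: fires at position(s) 5: vetfifader
2. f -> v, k -> g, p -> b, s -> z, t -> d / V _ V: fires at position(s) 6: vetfivader
surface: vetfivader


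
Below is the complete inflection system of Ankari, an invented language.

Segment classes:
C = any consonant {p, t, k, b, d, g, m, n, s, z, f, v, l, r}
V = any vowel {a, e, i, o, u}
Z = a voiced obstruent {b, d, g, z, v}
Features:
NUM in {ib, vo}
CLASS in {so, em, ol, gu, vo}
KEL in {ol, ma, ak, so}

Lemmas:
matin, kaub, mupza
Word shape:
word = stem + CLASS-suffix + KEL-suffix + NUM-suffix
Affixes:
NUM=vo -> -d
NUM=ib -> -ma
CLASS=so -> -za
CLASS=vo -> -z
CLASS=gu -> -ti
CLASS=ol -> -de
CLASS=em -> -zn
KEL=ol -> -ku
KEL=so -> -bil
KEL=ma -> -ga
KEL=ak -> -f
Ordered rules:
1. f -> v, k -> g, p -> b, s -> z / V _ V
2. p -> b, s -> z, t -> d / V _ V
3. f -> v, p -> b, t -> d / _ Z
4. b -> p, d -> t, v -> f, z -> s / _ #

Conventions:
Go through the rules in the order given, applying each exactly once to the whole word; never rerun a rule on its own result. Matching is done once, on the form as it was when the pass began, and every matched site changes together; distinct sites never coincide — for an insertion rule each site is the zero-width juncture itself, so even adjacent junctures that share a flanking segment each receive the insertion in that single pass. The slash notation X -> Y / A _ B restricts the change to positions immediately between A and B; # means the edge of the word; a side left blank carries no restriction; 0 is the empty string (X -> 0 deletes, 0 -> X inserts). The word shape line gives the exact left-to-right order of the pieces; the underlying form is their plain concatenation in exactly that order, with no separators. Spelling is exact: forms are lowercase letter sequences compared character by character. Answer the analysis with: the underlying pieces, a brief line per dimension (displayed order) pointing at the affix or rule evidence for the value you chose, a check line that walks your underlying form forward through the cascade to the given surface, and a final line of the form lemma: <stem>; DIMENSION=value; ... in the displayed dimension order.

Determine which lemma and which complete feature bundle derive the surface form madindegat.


underlying: matin-de-ga-d
NUM=vo - signalled by the affix -d
CLASS=ol - signalled by the affix -de
KEL=ma - signalled by the affix -ga
check: matindegad -> matindegad -> madindegad -> madindegad -> madindegat
lemma: matin; NUM=vo; CLASS=ol; KEL=ma


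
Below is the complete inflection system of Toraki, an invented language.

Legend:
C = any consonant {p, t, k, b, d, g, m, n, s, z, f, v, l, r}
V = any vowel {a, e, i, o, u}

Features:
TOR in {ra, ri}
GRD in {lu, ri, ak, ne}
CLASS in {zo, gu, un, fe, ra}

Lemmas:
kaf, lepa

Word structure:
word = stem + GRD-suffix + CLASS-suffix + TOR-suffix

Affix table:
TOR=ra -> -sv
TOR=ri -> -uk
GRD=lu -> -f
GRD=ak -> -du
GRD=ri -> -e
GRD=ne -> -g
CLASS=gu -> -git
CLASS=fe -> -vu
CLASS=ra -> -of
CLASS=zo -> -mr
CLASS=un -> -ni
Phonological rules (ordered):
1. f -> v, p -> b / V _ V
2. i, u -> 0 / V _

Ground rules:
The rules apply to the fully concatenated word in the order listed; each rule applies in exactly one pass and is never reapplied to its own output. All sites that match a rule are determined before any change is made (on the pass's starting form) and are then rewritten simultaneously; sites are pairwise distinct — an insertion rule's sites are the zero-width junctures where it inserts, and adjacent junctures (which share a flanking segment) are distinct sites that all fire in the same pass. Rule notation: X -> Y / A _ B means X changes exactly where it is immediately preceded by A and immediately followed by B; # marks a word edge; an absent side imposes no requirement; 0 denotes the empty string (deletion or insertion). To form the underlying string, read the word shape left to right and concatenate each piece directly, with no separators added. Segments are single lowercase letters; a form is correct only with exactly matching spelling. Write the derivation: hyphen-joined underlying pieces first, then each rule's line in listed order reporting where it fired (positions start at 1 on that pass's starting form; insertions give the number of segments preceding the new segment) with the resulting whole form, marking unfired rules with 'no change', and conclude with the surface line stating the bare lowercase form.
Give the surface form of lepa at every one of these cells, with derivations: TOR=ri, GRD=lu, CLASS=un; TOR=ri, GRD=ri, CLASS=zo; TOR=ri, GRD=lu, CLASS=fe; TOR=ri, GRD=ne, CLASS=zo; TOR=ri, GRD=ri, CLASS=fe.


cell TOR=ri, GRD=lu, CLASS=un:
underlying: lepa-f-ni-uk
1. f -> v, p -> b / V _ V: fires at position(s) 3: lebafniuk
2. i, u -> 0 / V _: fires at position(s) 8: lebafnik
surface: lebafnik

cell TOR=ri, GRD=ri, CLASS=zo:
underlying: lepa-e-mr-uk
1. f -> v, p -> b / V _ V: fires at position(s) 3: lebaemruk
2. i, u -> 0 / V _: no change
surface: lebaemruk

cell TOR=ri, GRD=lu, CLASS=fe:
underlying: lepa-f-vu-uk
1. f -> v, p -> b / V _ V: fires at position(s) 3: lebafvuuk
2. i, u -> 0 / V _: fires at position(s) 8: lebafvuk
surface: lebafvuk

cell TOR=ri, GRD=ne, CLASS=zo:
underlying: lepa-g-mr-uk
1. f -> v, p -> b / V _ V: fires at position(s) 3: lebagmruk
2. i, u -> 0 / V _: no change
surface: lebagmruk

cell TOR=ri, GRD=ri, CLASS=fe:
underlying: lepa-e-vu-uk
1. f -> v, p -> b / V _ V: fires at position(s) 3: lebaevuuk
2. i, u -> 0 / V _: fires at position(s) 8: lebaevuk
surface: lebaevuk


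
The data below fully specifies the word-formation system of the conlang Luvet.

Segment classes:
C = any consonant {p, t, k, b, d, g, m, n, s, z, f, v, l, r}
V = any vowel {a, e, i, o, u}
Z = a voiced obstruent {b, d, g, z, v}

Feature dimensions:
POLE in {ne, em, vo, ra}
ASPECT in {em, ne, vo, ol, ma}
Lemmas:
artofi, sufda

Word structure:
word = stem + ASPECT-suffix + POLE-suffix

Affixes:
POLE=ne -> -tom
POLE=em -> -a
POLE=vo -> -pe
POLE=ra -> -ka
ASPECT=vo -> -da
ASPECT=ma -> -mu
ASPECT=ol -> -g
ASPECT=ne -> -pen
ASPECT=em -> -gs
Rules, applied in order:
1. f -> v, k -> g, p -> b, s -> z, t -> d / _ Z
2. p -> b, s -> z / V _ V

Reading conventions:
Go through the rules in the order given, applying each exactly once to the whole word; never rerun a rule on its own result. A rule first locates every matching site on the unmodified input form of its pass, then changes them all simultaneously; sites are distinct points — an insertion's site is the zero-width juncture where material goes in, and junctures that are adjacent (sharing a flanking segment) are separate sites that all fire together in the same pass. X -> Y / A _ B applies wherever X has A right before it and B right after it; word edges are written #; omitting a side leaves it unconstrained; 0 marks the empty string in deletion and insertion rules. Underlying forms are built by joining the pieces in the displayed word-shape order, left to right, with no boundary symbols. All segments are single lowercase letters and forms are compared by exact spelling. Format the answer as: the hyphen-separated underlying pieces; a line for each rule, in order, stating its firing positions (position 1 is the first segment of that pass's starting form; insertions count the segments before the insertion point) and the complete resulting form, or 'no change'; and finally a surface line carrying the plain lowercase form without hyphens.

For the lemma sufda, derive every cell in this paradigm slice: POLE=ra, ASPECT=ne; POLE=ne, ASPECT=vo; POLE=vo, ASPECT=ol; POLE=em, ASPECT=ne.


cell POLE=ra, ASPECT=ne:
underlying: sufda-pen-ka
1. f -> v, k -> g, p -> b, s -> z, t -> d / _ Z: fires at position(s) 3: suvdapenka
2. p -> b, s -> z / V _ V: fires at position(s) 6: suvdabenka
surface: suvdabenka

cell POLE=ne, ASPECT=vo:
underlying: sufda-da-tom
1. f -> v, k -> g, p -> b, s -> z, t -> d / _ Z: fires at position(s) 3: suvdadatom
2. p -> b, s -> z / V _ V: no change
surface: suvdadatom

cell POLE=vo, ASPECT=ol:
underlying: sufda-g-pe
1. f -> v, k -> g, p -> b, s -> z, t -> d / _ Z: fires at position(s) 3: suvdagpe
2. p -> b, s -> z / V _ V: no change
surface: suvdagpe

cell POLE=em, ASPECT=ne:
underlying: sufda-pen-a
1. f -> v, k -> g, p -> b, s -> z, t -> d / _ Z: fires at position(s) 3: suvdapena
2. p -> b, s -> z / V _ V: fires at position(s) 6: suvdabena
surface: suvdabena


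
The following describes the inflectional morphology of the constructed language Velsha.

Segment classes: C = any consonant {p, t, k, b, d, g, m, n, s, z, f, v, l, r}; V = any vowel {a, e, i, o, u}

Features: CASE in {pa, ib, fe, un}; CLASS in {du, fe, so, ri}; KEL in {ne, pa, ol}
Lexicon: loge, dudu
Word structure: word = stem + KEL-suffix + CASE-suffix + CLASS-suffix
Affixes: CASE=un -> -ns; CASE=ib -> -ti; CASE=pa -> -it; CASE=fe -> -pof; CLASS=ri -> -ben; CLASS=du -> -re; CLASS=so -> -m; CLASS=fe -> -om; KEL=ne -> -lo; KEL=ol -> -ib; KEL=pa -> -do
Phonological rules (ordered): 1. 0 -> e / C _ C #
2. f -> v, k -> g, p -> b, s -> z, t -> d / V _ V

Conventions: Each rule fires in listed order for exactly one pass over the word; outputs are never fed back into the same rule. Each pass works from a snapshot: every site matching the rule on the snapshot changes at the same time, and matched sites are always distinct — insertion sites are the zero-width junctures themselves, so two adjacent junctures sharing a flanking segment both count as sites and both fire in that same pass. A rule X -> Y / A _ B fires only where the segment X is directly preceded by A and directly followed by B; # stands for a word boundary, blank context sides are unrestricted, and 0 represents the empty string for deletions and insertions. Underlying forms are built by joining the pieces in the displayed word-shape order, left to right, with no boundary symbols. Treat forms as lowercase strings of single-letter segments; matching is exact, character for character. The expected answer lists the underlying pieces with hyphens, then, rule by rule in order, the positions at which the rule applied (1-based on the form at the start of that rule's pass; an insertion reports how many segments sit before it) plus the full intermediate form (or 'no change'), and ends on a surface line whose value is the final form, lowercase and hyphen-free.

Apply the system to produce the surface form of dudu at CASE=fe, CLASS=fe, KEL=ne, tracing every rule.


underlying: dudu-lo-pof-om
1. 0 -> e / C _ C #: no change
2. f -> v, k -> g, p -> b, s -> z, t -> d / V _ V: fires at position(s) 7, 9: dudulobovom
surface: dudulobovom


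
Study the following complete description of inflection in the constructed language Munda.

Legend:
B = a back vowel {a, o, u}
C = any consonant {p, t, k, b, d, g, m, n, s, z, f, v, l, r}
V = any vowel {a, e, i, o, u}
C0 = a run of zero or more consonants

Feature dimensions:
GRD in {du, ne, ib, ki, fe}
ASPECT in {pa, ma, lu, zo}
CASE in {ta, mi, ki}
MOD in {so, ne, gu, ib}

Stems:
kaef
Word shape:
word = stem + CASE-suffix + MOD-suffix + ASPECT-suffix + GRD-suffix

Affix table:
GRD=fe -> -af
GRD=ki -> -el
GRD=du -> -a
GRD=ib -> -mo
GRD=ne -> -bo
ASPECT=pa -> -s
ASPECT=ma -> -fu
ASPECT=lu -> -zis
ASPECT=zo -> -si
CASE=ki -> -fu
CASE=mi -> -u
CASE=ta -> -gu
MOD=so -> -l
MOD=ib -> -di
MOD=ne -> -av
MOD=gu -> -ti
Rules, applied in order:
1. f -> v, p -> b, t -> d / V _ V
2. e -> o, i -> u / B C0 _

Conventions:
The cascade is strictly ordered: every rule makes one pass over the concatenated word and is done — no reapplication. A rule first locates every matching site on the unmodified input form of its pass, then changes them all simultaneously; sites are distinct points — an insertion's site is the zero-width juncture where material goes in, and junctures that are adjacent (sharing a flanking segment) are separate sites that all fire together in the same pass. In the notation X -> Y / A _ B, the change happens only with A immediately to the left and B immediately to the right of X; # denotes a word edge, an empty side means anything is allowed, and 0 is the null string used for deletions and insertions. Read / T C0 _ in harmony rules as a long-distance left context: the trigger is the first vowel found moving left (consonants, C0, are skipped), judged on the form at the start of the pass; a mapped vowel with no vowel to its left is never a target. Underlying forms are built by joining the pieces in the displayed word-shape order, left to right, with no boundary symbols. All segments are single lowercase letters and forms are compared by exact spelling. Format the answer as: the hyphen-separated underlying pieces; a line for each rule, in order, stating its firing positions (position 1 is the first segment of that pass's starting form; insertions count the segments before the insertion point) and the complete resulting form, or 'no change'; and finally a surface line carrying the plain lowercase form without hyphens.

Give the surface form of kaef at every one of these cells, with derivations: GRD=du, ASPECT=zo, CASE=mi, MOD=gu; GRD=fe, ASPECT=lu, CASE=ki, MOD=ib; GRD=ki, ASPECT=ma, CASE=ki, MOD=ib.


cell GRD=du, ASPECT=zo, CASE=mi, MOD=gu:
underlying: kaef-u-ti-si-a
1. f -> v, p -> b, t -> d / V _ V: fires at position(s) 4, 6: kaevudisia
2. e -> o, i -> u / B C0 _: fires at position(s) 3, 7: kaovudusia
surface: kaovudusia

cell GRD=fe, ASPECT=lu, CASE=ki, MOD=ib:
underlying: kaef-fu-di-zis-af
1. f -> v, p -> b, t -> d / V _ V: no change
2. e -> o, i -> u / B C0 _: fires at position(s) 3, 8: kaoffuduzisaf
surface: kaoffuduzisaf

cell GRD=ki, ASPECT=ma, CASE=ki, MOD=ib:
underlying: kaef-fu-di-fu-el
1. f -> v, p -> b, t -> d / V _ V: fires at position(s) 9: kaeffudivuel
2. e -> o, i -> u / B C0 _: fires at position(s) 3, 8, 11: kaoffuduvuol
surface: kaoffuduvuol


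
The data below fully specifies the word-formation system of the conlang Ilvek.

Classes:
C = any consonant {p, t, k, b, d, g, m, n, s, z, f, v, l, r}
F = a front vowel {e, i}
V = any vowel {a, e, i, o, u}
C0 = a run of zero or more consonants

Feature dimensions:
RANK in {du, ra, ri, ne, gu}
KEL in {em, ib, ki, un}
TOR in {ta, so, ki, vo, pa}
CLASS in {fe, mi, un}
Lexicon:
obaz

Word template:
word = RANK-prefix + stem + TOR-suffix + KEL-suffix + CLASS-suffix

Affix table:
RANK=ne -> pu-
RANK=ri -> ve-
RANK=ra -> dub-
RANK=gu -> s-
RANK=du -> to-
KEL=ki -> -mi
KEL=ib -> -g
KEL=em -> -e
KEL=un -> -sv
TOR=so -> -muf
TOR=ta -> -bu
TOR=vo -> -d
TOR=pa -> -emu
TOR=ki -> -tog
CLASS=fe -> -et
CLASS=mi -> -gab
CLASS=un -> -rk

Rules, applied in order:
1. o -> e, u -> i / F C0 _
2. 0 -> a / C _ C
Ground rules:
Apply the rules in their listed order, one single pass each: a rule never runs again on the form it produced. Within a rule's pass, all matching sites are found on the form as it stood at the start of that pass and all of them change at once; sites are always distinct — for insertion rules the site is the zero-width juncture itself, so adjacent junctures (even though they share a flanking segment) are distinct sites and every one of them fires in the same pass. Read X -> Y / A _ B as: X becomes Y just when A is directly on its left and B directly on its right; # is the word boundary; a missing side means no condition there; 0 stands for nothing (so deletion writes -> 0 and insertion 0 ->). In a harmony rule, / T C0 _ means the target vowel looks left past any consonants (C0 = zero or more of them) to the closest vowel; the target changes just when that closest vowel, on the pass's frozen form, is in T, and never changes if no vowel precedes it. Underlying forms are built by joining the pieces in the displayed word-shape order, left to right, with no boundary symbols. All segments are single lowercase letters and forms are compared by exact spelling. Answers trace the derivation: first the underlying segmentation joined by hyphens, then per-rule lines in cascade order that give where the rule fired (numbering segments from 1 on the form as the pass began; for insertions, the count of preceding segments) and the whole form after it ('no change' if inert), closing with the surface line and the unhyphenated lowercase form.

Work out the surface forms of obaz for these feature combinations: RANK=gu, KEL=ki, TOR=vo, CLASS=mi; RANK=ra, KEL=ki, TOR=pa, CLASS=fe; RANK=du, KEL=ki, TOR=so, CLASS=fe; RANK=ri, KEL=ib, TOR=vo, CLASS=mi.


cell RANK=gu, KEL=ki, TOR=vo, CLASS=mi:
underlying: s-obaz-d-mi-gab
1. o -> e, u -> i / F C0 _: no change
2. 0 -> a / C _ C: inserts after position(s) 5, 6: sobazadamigab
surface: sobazadamigab

cell RANK=ra, KEL=ki, TOR=pa, CLASS=fe:
underlying: dub-obaz-emu-mi-et
1. o -> e, u -> i / F C0 _: fires at position(s) 10: dubobazemimiet
2. 0 -> a / C _ C: no change
surface: dubobazemimiet

cell RANK=du, KEL=ki, TOR=so, CLASS=fe:
underlying: to-obaz-muf-mi-et
1. o -> e, u -> i / F C0 _: no change
2. 0 -> a / C _ C: inserts after position(s) 6, 9: toobazamufamiet
surface: toobazamufamiet

cell RANK=ri, KEL=ib, TOR=vo, CLASS=mi:
underlying: ve-obaz-d-g-gab
1. o -> e, u -> i / F C0 _: fires at position(s) 3: veebazdggab
2. 0 -> a / C _ C: inserts after position(s) 6, 7, 8: veebazadagagab
surface: veebazadagagab


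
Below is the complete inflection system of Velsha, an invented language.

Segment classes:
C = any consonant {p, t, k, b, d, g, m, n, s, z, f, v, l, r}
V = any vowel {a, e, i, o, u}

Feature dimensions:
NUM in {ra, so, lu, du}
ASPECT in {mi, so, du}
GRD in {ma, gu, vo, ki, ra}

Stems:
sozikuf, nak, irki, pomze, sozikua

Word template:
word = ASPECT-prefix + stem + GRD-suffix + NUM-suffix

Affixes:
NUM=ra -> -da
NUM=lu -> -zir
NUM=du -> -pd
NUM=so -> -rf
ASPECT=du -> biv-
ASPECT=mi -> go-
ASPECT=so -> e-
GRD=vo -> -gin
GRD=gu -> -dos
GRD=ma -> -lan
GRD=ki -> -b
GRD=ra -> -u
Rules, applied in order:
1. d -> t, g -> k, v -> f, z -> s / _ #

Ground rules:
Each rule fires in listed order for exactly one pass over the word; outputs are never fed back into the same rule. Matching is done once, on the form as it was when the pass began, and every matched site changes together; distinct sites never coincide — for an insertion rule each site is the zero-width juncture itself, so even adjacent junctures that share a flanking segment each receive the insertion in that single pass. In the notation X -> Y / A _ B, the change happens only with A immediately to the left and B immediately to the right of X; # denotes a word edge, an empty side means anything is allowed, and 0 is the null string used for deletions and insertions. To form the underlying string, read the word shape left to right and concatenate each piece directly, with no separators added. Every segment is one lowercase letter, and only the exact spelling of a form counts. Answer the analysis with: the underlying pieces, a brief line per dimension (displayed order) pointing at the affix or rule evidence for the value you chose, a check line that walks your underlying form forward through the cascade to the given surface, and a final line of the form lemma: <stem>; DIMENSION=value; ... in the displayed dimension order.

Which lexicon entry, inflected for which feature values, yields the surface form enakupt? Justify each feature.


underlying: e-nak-u-pd
NUM=du - signalled by the affix -pd
ASPECT=so - signalled by the affix e-
GRD=ra - signalled by the affix -u
check: enakupd -> enakupt
lemma: nak; NUM=du; ASPECT=so; GRD=ra


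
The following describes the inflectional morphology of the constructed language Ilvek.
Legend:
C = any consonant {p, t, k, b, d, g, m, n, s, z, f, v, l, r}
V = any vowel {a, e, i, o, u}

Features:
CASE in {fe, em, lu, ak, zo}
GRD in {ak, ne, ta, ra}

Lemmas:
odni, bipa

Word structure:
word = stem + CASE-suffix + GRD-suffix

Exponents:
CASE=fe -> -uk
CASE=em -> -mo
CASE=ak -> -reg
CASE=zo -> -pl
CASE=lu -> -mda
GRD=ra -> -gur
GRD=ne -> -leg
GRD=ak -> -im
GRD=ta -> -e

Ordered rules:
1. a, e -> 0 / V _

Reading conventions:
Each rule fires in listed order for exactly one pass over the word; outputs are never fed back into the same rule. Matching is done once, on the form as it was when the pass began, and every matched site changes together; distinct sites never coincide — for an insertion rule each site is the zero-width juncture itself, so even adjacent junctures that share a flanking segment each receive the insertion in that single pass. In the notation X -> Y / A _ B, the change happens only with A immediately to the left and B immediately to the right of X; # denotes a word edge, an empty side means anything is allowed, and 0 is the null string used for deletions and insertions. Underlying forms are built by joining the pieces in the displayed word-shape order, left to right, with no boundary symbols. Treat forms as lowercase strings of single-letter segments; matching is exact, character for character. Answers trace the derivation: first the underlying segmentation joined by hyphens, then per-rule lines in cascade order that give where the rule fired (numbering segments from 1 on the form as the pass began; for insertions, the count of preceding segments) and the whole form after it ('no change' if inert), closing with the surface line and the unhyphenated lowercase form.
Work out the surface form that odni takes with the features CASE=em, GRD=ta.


underlying: odni-mo-e
1. a, e -> 0 / V _: fires at position(s) 7: odnimo
surface: odnimo


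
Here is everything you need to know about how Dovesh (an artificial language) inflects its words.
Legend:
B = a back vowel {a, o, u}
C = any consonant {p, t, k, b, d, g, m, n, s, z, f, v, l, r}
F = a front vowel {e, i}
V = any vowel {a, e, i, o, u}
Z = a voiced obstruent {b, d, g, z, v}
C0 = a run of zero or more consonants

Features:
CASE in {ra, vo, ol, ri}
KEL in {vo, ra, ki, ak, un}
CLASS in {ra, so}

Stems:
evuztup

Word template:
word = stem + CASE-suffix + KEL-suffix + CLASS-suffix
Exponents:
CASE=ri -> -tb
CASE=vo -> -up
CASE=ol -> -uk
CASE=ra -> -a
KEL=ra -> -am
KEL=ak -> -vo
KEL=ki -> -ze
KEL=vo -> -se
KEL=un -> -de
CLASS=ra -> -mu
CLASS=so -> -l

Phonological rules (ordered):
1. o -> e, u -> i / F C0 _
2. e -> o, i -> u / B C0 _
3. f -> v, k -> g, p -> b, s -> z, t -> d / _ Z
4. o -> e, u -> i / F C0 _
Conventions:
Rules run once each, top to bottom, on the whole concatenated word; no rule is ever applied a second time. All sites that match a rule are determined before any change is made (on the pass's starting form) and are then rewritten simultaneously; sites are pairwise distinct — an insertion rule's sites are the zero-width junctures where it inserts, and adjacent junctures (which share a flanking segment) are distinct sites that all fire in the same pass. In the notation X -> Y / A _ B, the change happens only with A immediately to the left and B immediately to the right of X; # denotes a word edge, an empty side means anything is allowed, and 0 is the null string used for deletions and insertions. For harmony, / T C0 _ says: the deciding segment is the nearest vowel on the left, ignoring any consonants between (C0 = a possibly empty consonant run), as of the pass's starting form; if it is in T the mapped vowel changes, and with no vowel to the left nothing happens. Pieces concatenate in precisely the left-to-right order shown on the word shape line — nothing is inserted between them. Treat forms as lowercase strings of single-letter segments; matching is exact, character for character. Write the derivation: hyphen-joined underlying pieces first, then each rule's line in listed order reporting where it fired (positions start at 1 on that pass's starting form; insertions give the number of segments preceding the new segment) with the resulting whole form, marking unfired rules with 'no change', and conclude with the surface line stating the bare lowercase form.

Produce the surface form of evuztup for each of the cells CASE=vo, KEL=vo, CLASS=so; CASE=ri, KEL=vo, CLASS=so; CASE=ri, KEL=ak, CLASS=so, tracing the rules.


cell CASE=vo, KEL=vo, CLASS=so:
underlying: evuztup-up-se-l
1. o -> e, u -> i / F C0 _: fires at position(s) 3: eviztupupsel
2. e -> o, i -> u / B C0 _: fires at position(s) 11: eviztupupsol
3. f -> v, k -> g, p -> b, s -> z, t -> d / _ Z: no change
4. o -> e, u -> i / F C0 _: fires at position(s) 6: eviztipupsol
surface: eviztipupsol

cell CASE=ri, KEL=vo, CLASS=so:
underlying: evuztup-tb-se-l
1. o -> e, u -> i / F C0 _: fires at position(s) 3: eviztuptbsel
2. e -> o, i -> u / B C0 _: fires at position(s) 11: eviztuptbsol
3. f -> v, k -> g, p -> b, s -> z, t -> d / _ Z: fires at position(s) 8: eviztupdbsol
4. o -> e, u -> i / F C0 _: fires at position(s) 6: eviztipdbsol
surface: eviztipdbsol

cell CASE=ri, KEL=ak, CLASS=so:
underlying: evuztup-tb-vo-l
1. o -> e, u -> i / F C0 _: fires at position(s) 3: eviztuptbvol
2. e -> o, i -> u / B C0 _: no change
3. f -> v, k -> g, p -> b, s -> z, t -> d / _ Z: fires at position(s) 8: eviztupdbvol
4. o -> e, u -> i / F C0 _: fires at position(s) 6: eviztipdbvol
surface: eviztipdbvol
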